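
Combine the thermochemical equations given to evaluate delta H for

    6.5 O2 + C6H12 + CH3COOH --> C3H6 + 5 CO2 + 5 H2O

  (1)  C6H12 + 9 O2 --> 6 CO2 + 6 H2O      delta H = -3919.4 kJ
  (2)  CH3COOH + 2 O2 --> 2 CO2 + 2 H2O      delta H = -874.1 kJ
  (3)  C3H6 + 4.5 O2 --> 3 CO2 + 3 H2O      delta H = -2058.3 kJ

delta H = -2735.2 kJ

(1) as written: -3919.4 kJ
(2) as written: -874.1 kJ
(3) reversed: +2058.3 kJ
Since enthalpy is a state function, delta H = (1)·(-3919.4) + (1)·(-874.1) + (-1)·(-2058.3) = -2735.2 kJ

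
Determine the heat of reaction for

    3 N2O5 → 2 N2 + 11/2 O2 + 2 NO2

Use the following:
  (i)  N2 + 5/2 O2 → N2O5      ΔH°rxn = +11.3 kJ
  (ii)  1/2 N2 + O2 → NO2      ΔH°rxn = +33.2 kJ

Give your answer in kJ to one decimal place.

ΔH°rxn = 32.5 kJ

(i) reversed and × 3 (N2O5 must end up as a reactant; scale by 3 for the 3 N2O5): (-3)·(+11.3) = -33.9 kJ
(ii) × 2 (scale by 2 for the 2 NO2): (2)·(+33.2) = +66.4 kJ
Since enthalpy is a state function, ΔH°rxn = (-3)·(+11.3) + (2)·(+33.2) = 32.5 kJ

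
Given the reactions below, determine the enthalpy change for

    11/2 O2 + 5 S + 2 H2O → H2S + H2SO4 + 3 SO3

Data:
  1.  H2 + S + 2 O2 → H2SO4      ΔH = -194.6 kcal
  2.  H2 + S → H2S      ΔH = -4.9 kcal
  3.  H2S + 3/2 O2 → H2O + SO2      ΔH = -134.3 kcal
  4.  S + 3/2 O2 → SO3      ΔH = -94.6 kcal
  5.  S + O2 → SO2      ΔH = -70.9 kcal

ΔH = -346.7 kcal

eq. 1 as written: -194.6 kcal
eq. 2 reversed: +4.9 kcal
eq. 3 reversed and × 2: (-2)·(-134.3) = +268.6 kcal
eq. 4 × 3: (3)·(-94.6) = -283.8 kcal
eq. 5 × 2: (2)·(-70.9) = -141.8 kcal
Combining the equations, ΔH = (1)·(-194.6) + (-1)·(-4.9) + (-2)·(-134.3) + (3)·(-94.6) + (2)·(-70.9) = -346.7 kcal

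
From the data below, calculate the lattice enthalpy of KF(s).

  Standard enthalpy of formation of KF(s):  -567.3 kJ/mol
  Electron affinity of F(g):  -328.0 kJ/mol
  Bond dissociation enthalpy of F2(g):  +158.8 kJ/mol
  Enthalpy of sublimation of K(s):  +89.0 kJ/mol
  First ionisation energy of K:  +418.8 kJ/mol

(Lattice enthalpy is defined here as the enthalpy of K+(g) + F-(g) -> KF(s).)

ΔHf° = 1·ΔHsub + 1·(ΣIE) + 1/2·D(F2) + 1·EA + U
-567.3 = 1·(+89.0) + 1·(+418.8) + 1/2·(+158.8) + 1·(-328.0) + U
U = -567.3 − (+259.2) = -826.5 kJ/mol

U = -826.5 kJ/mol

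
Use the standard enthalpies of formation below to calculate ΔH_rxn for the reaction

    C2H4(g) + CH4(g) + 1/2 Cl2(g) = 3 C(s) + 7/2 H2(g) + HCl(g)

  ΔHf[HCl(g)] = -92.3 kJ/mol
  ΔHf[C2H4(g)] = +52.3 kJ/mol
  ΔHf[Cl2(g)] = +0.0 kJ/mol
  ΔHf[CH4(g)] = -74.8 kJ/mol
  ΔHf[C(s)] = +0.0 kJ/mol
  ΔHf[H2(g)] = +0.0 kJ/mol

Products: 3·(+0.0) + 7/2·(+0.0) + 1·(-92.3) = -92.3
Reactants: 1·(+52.3) + 1·(-74.8) + 1/2·(+0.0) = -22.5
ΔH_rxn = (-92.3) − (-22.5) = -69.8 kJ/mol

ΔH_rxn = -69.8 kJ/mol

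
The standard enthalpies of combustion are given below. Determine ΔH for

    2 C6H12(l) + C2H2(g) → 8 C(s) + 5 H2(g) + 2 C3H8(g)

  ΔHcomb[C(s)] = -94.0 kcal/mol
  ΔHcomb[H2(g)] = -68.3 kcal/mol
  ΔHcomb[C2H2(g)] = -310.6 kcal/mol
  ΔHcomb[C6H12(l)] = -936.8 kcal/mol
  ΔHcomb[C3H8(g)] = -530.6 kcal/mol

Using ΔH = Σ nΔHc°(reactants) − Σ nΔHc°(products):
= [2·(-936.8) + 1·(-310.6)] − [8·(-94.0) + 5·(-68.3) + 2·(-530.6)]
= -29.5 kcal/mol

ΔH = -29.5 kcal/mol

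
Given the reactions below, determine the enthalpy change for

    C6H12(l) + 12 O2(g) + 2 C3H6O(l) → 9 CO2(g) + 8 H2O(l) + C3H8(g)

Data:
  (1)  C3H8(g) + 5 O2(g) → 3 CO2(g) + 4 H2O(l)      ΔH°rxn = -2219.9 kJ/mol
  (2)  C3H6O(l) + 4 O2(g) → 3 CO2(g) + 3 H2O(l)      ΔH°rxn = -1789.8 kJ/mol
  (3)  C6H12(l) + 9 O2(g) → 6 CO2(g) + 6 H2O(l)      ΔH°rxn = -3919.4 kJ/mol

ΔH°rxn = -5279.1 kJ/mol

(1) reversed (reverse to put C3H8(g) on the product side): +2219.9 kJ/mol
(2) × 2 (×2 to match 2 C3H6O(l) in the target): (2)·(-1789.8) = -3579.6 kJ/mol
(3) as written (C6H12(l) already on the reactant side): -3919.4 kJ/mol
ΔH°rxn = (-1)·(-2219.9) + (2)·(-1789.8) + (1)·(-3919.4) = -5279.1 kJ/mol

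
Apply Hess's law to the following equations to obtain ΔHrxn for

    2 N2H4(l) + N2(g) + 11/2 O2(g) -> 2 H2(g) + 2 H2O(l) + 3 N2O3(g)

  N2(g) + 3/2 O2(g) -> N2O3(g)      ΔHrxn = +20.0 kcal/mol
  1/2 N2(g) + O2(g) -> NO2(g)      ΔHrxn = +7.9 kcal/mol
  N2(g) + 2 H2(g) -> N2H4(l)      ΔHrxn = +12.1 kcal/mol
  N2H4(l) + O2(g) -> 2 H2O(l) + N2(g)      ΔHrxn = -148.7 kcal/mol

ΔHrxn = -100.8 kcal/mol

equation 1 × 3 (×3 to match 3 N2O3(g) in the target): (3)·(+20.0) = +60.0 kcal/mol
equation 2: not needed (NO2(g) appears nowhere else).
equation 3 reversed (H2(g) must end up as a product): -12.1 kcal/mol
equation 4 as written (H2O(l) already on the product side): -148.7 kcal/mol
By Hess's law, ΔHrxn = (3)·(+20.0) + (-1)·(+12.1) + (1)·(-148.7) = -100.8 kcal/mol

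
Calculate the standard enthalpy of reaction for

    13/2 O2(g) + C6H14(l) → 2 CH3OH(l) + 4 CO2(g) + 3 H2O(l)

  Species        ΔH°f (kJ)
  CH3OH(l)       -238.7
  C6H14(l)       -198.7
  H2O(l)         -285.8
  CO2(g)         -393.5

Products: 2·(-238.7) + 4·(-393.5) + 3·(-285.8) = -2908.8
Reactants: 13/2·(+0.0) + 1·(-198.7) = -198.7
ΔH_rxn = (-2908.8) − (-198.7) = -2710.1 kJ

ΔH_rxn = -2710.1 kJ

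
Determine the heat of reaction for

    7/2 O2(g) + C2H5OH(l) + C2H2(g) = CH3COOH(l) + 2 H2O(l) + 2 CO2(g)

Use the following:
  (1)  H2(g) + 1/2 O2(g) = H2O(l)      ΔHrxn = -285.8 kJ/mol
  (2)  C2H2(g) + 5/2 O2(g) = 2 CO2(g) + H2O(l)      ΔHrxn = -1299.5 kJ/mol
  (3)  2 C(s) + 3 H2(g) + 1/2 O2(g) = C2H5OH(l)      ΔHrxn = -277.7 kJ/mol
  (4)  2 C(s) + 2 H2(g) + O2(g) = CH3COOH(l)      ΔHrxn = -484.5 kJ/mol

(1) as written: -285.8 kJ/mol
(2) as written: -1299.5 kJ/mol
(3) reversed: +277.7 kJ/mol
(4) as written: -484.5 kJ/mol
By Hess's law, ΔHrxn = (-285.8) + (-1299.5) + (+277.7) + (-484.5) = -1792.1 kJ/mol

ΔHrxn = -1792.1 kJ/mol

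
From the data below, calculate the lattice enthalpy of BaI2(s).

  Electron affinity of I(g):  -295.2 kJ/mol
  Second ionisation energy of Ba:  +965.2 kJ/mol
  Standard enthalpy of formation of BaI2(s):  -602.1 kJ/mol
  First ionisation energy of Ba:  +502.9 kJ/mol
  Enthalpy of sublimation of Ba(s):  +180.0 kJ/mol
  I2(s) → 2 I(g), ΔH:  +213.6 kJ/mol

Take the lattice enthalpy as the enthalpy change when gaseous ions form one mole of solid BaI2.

U = -1873.4 kJ/mol

ΔHf° = 1·ΔHsub + 1·(ΣIE) + 1·D(I2) + 2·EA + U
-602.1 = 1·(+180.0) + 1·(+1468.1) + 1·(+213.6) + 2·(-295.2) + U
U = -602.1 − (+1271.3) = -1873.4 kJ/mol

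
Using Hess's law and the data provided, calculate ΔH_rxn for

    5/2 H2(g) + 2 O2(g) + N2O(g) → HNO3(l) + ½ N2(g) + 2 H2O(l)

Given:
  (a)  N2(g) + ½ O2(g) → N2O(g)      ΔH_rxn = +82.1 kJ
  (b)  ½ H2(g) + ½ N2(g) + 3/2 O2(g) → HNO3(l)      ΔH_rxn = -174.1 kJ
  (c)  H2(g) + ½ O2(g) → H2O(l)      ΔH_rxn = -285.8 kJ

ΔH_rxn = -827.8 kJ

(a) reversed: -82.1 kJ
(b) as written: -174.1 kJ
(c) × 2: (2)·(-285.8) = -571.6 kJ
Combining the equations, ΔH_rxn = (-1)·(+82.1) + (1)·(-174.1) + (2)·(-285.8) = -827.8 kJ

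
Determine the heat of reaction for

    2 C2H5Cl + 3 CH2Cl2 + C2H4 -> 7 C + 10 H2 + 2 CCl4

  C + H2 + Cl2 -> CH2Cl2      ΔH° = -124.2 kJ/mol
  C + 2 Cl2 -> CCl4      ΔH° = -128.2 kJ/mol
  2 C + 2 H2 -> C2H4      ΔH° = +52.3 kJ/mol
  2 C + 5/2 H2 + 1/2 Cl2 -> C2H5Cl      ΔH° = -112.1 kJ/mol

ΔH° = 288.1 kJ/mol

equation 1 reversed and × 3 (CH2Cl2 must end up as a reactant; scale by 3 for the 3 CH2Cl2): (-3)·(-124.2) = +372.6 kJ/mol
equation 2 × 2 (×2 to match 2 CCl4 in the target): (2)·(-128.2) = -256.4 kJ/mol
equation 3 reversed (C2H4 must end up as a reactant): -52.3 kJ/mol
equation 4 reversed and × 2 (C2H5Cl must end up as a reactant; scale by 2 for the 2 C2H5Cl): (-2)·(-112.1) = +224.2 kJ/mol
Summing the manipulated equations, ΔH° = (+372.6) + (-256.4) + (-52.3) + (+224.2) = 288.1 kJ/mol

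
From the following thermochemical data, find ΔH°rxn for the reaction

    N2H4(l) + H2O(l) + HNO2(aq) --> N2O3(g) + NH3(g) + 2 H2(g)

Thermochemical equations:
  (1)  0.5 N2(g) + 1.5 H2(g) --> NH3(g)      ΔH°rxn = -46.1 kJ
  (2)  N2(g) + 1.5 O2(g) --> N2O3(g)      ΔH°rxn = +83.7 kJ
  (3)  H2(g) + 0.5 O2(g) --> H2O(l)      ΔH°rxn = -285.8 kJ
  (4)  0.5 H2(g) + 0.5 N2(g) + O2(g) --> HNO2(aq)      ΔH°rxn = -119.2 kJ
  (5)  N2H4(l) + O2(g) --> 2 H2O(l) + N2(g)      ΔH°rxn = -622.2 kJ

(1) as written (NH3(g) already on the product side): -46.1 kJ
(2) as written (N2O3(g) already on the product side): +83.7 kJ
(3) reversed and × 3: (-3)·(-285.8) = +857.4 kJ
(4) reversed (HNO2(aq) must end up as a reactant): +119.2 kJ
(5) as written (N2H4(l) already on the reactant side): -622.2 kJ
ΔH°rxn = (-46.1) + (+83.7) + (+857.4) + (+119.2) + (-622.2) = 392.0 kJ

ΔH°rxn = 392.0 kJ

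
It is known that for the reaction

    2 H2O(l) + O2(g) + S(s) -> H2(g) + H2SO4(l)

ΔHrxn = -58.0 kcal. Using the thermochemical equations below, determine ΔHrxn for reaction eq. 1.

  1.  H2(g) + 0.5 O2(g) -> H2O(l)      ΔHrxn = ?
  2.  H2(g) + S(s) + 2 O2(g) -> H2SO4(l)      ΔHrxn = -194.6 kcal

eq. 1 reversed and × 2 (H2O(l) must end up as a reactant; scale by 2 for the 2 H2O(l)): contributes −2·x
eq. 2 as written (H2SO4(l) already on the product side): -194.6 kcal
-58.0 = (-194.6) − 2·x
x = (-58.0 − (-194.6)) / (-2) = -68.3 kcal

ΔHrxn = -68.3 kcal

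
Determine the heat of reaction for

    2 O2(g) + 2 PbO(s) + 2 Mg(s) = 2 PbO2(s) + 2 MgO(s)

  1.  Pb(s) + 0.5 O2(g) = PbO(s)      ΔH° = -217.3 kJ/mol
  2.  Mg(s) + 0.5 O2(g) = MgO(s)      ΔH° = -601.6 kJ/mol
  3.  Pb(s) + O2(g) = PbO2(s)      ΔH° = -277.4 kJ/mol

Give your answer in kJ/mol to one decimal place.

ΔH° = -1323.4 kJ/mol

eq. 1 reversed and × 2 (reverse to put PbO(s) on the reactant side; scale by 2 for the 2 PbO(s)): (-2)·(-217.3) = +434.6 kJ/mol
eq. 2 × 2 (×2 to match 2 MgO(s) in the target): (2)·(-601.6) = -1203.2 kJ/mol
eq. 3 × 2 (×2 to match 2 PbO2(s) in the target): (2)·(-277.4) = -554.8 kJ/mol
ΔH° = (+434.6) + (-1203.2) + (-554.8) = -1323.4 kJ/mol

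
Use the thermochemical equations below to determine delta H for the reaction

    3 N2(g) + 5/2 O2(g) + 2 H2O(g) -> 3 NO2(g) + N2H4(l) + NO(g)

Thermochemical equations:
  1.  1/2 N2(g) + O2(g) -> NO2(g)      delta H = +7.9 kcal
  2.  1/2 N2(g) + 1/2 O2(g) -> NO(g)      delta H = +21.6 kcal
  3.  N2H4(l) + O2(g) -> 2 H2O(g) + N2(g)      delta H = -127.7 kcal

delta H = 173.0 kcal

eq. 1 × 3 (×3 to match 3 NO2(g) in the target): (3)·(+7.9) = +23.7 kcal
eq. 2 as written (NO(g) already on the product side): +21.6 kcal
eq. 3 reversed (reverse to put N2H4(l) on the product side): +127.7 kcal
Since enthalpy is a state function, delta H = (+23.7) + (+21.6) + (+127.7) = 173.0 kcal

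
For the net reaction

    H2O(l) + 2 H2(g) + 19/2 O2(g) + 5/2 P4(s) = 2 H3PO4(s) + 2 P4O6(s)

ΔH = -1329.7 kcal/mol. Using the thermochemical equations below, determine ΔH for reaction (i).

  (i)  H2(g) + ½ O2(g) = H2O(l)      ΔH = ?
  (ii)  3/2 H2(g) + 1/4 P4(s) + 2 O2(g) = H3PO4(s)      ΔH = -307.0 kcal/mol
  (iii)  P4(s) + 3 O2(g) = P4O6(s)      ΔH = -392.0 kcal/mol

(i) reversed (reverse to put H2O(l) on the reactant side): contributes −x
(ii) × 2 (scale by 2 for the 2 H3PO4(s)): (2)·(-307.0) = -614.0 kcal/mol
(iii) × 2 (×2 to match 2 P4O6(s) in the target): (2)·(-392.0) = -784.0 kcal/mol
-1329.7 = (-614.0) + (-784.0) − x
x = (-1329.7 − (-1398.0)) / (-1) = -68.3 kcal/mol

ΔH = -68.3 kcal/mol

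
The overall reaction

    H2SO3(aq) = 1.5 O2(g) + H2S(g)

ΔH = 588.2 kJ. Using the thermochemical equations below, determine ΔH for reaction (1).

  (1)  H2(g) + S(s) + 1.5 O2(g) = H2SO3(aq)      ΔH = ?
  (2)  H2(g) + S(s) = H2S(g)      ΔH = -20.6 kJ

ΔH = -608.8 kJ

(1) reversed: contributes −x
(2) as written: -20.6 kJ
+588.2 = (-20.6) − x
x = (+588.2 − (-20.6)) / (-1) = -608.8 kJ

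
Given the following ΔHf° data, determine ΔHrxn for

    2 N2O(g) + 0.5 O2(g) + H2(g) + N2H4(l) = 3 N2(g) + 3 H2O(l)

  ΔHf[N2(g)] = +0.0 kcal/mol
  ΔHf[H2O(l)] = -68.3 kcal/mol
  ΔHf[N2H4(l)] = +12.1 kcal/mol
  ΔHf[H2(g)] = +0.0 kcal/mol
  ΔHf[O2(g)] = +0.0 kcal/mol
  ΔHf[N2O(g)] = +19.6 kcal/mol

Products: 3·(+0.0) + 3·(-68.3) = -204.9
Reactants: 2·(+19.6) + 1/2·(+0.0) + 1·(+0.0) + 1·(+12.1) = +51.3
ΔHrxn = (-204.9) − (+51.3) = -256.2 kcal/mol

ΔHrxn = -256.2 kcal/mol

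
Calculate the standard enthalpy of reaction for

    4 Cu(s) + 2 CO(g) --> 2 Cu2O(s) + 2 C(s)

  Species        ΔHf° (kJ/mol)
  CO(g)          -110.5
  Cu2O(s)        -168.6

ΔH_rxn = -116.2 kJ/mol

ΔH°rxn = Σ nΔHf°(products) − Σ nΔHf°(reactants).
Products: 2·(-168.6) + 2·(+0.0) = -337.2
Reactants: 4·(+0.0) + 2·(-110.5) = -221.0
ΔH_rxn = (-337.2) − (-221.0) = -116.2 kJ/mol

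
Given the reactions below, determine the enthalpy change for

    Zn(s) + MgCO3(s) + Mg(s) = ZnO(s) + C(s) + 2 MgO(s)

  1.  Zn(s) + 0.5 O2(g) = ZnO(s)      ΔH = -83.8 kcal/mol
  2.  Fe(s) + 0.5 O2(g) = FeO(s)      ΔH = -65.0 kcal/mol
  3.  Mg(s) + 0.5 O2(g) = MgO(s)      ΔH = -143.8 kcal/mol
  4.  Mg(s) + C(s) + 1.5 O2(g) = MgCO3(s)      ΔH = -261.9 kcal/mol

eq. 1 as written: -83.8 kcal/mol
eq. 2: not needed.
eq. 3 × 2: (2)·(-143.8) = -287.6 kcal/mol
eq. 4 reversed: +261.9 kcal/mol
Since enthalpy is a state function, ΔH = (-83.8) + (-287.6) + (+261.9) = -109.5 kcal/mol

ΔH = -109.5 kcal/mol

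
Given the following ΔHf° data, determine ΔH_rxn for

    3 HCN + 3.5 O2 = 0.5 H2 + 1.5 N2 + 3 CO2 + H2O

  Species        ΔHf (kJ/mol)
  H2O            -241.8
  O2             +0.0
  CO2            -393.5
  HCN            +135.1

ΔH_rxn = -1827.6 kJ/mol

Products: 1/2·(+0.0) + 3/2·(+0.0) + 3·(-393.5) + 1·(-241.8) = -1422.3
Reactants: 3·(+135.1) + 7/2·(+0.0) = +405.3
ΔH_rxn = (-1422.3) − (+405.3) = -1827.6 kJ/mol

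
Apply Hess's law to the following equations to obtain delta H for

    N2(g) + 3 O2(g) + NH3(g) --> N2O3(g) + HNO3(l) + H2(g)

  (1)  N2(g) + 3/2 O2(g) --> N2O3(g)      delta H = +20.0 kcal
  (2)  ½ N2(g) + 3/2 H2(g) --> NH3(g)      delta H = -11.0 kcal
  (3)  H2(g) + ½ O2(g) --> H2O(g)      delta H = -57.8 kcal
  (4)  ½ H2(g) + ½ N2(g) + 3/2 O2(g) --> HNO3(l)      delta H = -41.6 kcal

(1) as written (N2O3(g) already on the product side): +20.0 kcal
(2) reversed (reverse to put NH3(g) on the reactant side): +11.0 kcal
(3): not needed (H2O(g) appears nowhere else).
(4) as written (HNO3(l) already on the product side): -41.6 kcal
Since enthalpy is a state function, delta H = (+20.0) + (+11.0) + (-41.6) = -10.6 kcal

delta H = -10.6 kcal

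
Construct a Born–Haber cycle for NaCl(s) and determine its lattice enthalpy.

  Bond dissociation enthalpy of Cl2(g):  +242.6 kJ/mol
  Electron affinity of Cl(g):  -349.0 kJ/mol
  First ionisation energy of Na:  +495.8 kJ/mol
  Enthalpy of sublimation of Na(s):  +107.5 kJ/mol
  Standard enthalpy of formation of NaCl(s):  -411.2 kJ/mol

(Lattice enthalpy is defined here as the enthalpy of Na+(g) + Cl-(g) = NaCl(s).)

ΔHf° = 1·ΔHsub + 1·(ΣIE) + 1/2·D(Cl2) + 1·EA + U
-411.2 = 1·(+107.5) + 1·(+495.8) + 1/2·(+242.6) + 1·(-349.0) + U
U = -411.2 − (+375.6) = -786.8 kJ/mol

U = -786.8 kJ/mol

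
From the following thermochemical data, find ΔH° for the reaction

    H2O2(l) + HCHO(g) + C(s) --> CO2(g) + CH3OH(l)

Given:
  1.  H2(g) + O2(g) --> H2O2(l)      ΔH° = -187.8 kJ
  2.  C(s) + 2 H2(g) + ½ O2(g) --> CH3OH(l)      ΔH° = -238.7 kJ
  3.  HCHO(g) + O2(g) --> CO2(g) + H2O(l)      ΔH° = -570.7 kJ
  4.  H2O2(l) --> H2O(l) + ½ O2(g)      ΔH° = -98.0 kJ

ΔH° = -335.8 kJ

eq. 1 reversed and × 2: (-2)·(-187.8) = +375.6 kJ
eq. 2 as written (CH3OH(l) already on the product side): -238.7 kJ
eq. 3 as written (HCHO(g) already on the reactant side): -570.7 kJ
eq. 4 reversed: +98.0 kJ
Since enthalpy is a state function, ΔH° = (+375.6) + (-238.7) + (-570.7) + (+98.0) = -335.8 kJ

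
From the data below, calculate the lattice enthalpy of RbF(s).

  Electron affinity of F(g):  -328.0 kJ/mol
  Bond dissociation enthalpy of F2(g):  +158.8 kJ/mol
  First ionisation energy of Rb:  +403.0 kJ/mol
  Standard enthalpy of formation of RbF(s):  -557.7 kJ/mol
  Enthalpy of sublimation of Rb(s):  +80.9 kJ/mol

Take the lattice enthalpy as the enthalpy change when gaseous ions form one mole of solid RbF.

U = -793.0 kJ/mol

ΔHf° = 1·ΔHsub + 1·(ΣIE) + 1/2·D(F2) + 1·EA + U
-557.7 = 1·(+80.9) + 1·(+403.0) + 1/2·(+158.8) + 1·(-328.0) + U
U = -557.7 − (+235.3) = -793.0 kJ/mol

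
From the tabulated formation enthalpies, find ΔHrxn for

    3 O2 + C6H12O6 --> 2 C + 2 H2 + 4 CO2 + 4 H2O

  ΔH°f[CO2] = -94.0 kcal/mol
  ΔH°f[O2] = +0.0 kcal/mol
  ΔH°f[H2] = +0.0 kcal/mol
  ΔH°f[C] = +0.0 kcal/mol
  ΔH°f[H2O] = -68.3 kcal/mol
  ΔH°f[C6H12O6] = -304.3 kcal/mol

ΔH°rxn = Σ nΔHf°(products) − Σ nΔHf°(reactants).
Products: 2·(+0.0) + 2·(+0.0) + 4·(-94.0) + 4·(-68.3) = -649.2
Reactants: 3·(+0.0) + 1·(-304.3) = -304.3
ΔHrxn = (-649.2) − (-304.3) = -344.9 kcal/mol

ΔHrxn = -344.9 kcal/mol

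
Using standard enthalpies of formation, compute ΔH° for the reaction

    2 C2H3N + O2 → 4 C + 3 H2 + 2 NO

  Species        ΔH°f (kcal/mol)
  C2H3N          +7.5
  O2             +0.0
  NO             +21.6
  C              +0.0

Products: 4·(+0.0) + 3·(+0.0) + 2·(+21.6) = +43.2
Reactants: 2·(+7.5) + 1·(+0.0) = +15.0
ΔH° = (+43.2) − (+15.0) = 28.2 kcal/mol

ΔH° = 28.2 kcal/mol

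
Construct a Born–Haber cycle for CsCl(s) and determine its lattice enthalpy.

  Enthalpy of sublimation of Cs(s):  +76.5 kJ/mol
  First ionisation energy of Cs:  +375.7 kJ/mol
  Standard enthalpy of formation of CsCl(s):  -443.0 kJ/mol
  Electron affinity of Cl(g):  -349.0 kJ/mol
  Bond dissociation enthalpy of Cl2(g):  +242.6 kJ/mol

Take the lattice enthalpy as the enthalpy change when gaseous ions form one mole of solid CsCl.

ΔHf° = 1·ΔHsub + 1·(ΣIE) + 1/2·D(Cl2) + 1·EA + U
-443.0 = 1·(+76.5) + 1·(+375.7) + 1/2·(+242.6) + 1·(-349.0) + U
U = -443.0 − (+224.5) = -667.5 kJ/mol

U = -667.5 kJ/mol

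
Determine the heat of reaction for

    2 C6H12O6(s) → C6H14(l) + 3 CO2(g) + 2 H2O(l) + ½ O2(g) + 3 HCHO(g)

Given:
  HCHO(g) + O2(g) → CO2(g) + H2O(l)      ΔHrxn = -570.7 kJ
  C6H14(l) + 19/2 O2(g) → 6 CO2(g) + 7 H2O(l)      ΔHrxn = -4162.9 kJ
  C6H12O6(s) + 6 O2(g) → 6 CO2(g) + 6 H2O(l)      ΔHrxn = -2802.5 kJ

equation 1 reversed and × 3: (-3)·(-570.7) = +1712.1 kJ
equation 2 reversed: +4162.9 kJ
equation 3 × 2: (2)·(-2802.5) = -5605.0 kJ
Summing the manipulated equations, ΔHrxn = (-3)·(-570.7) + (-1)·(-4162.9) + (2)·(-2802.5) = 270.0 kJ

ΔHrxn = 270.0 kJ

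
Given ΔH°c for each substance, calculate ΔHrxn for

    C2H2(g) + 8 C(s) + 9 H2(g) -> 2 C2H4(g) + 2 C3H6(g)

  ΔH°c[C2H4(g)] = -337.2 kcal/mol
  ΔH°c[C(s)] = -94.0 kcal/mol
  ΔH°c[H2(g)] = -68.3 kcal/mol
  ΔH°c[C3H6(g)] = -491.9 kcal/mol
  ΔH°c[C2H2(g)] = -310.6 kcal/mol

Using ΔH = Σ nΔHc°(reactants) − Σ nΔHc°(products):
= [1·(-310.6) + 8·(-94.0) + 9·(-68.3)] − [2·(-337.2) + 2·(-491.9)]
= -19.1 kcal/mol

ΔHrxn = -19.1 kcal/mol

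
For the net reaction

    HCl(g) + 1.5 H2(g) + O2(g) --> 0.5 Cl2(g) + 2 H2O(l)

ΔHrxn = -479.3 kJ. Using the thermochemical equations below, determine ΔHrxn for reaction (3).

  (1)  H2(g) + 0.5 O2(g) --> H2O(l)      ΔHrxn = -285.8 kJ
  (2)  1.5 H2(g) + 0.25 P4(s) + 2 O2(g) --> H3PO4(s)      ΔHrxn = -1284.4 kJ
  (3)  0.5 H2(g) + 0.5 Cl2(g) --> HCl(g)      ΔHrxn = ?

ΔHrxn = -92.3 kJ

(1) × 2 (×2 to match 2 H2O(l) in the target): (2)·(-285.8) = -571.6 kJ
(2): not needed (H3PO4(s) appears nowhere else).
(3) reversed (reverse to put HCl(g) on the reactant side): contributes −x
-479.3 = (-571.6) − x
x = (-479.3 − (-571.6)) / (-1) = -92.3 kJ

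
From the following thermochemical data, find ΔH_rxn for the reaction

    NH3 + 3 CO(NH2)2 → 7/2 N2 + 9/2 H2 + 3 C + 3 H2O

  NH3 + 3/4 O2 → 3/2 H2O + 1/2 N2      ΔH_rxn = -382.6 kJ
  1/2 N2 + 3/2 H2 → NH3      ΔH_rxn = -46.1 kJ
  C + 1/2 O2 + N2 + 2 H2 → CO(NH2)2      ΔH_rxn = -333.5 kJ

ΔH_rxn = 189.2 kJ

equation 1 × 2 (×2 to match 3 H2O in the target): (2)·(-382.6) = -765.2 kJ
equation 2 as written: -46.1 kJ
equation 3 reversed and × 3 (CO(NH2)2 must end up as a reactant; ×3 to match 3 CO(NH2)2 in the target): (-3)·(-333.5) = +1000.5 kJ
ΔH_rxn = (2)·(-382.6) + (1)·(-46.1) + (-3)·(-333.5) = 189.2 kJ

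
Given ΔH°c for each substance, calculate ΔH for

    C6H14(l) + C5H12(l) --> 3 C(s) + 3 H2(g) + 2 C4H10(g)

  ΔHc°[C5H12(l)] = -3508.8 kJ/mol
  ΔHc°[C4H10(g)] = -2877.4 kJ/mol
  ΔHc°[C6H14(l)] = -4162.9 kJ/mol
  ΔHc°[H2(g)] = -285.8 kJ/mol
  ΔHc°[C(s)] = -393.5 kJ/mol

ΔH = 121.0 kJ/mol

Using ΔH = Σ nΔHc°(reactants) − Σ nΔHc°(products):
= [1·(-4162.9) + 1·(-3508.8)] − [3·(-393.5) + 3·(-285.8) + 2·(-2877.4)]
= 121.0 kJ/mol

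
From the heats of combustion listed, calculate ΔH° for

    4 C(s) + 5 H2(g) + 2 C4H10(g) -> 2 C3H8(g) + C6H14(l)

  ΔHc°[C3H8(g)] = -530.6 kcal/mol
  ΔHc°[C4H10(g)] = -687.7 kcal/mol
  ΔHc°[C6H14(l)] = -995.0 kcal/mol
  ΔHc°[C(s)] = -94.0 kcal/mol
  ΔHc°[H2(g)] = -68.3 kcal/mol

ΔH° = -36.7 kcal/mol

Using ΔH = Σ nΔHc°(reactants) − Σ nΔHc°(products):
= [4·(-94.0) + 5·(-68.3) + 2·(-687.7)] − [2·(-530.6) + 1·(-995.0)]
= -36.7 kcal/mol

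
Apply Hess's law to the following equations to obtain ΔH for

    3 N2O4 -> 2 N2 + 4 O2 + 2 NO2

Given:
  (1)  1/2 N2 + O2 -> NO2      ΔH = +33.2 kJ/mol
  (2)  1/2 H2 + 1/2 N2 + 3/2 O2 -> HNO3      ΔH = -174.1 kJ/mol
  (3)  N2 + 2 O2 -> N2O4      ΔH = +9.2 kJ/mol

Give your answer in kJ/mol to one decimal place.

ΔH = 38.8 kJ/mol

(1) × 2: (2)·(+33.2) = +66.4 kJ/mol
(2): not needed.
(3) reversed and × 3: (-3)·(+9.2) = -27.6 kJ/mol
By Hess's law, ΔH = (2)·(+33.2) + (-3)·(+9.2) = 38.8 kJ/mol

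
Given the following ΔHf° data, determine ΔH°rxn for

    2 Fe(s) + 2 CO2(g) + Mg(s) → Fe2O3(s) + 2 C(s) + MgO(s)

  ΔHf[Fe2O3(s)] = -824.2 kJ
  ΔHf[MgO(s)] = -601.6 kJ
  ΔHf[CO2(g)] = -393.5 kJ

Products: 1·(-824.2) + 2·(+0.0) + 1·(-601.6) = -1425.8
Reactants: 2·(+0.0) + 2·(-393.5) + 1·(+0.0) = -787.0
ΔH°rxn = (-1425.8) − (-787.0) = -638.8 kJ

ΔH°rxn = -638.8 kJ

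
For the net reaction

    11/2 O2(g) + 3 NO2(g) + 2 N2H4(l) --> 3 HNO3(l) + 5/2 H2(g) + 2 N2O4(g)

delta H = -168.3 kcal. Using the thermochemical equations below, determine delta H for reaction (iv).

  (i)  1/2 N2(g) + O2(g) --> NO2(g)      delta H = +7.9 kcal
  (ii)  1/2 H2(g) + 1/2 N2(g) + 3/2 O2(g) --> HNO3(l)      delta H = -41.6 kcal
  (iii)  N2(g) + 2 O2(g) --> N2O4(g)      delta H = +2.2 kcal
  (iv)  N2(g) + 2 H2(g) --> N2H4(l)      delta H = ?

(i) reversed and × 3: (-3)·(+7.9) = -23.7 kcal
(ii) × 3: (3)·(-41.6) = -124.8 kcal
(iii) × 2: (2)·(+2.2) = +4.4 kcal
(iv) reversed and × 2: contributes −2·x
-168.3 = (-23.7) + (-124.8) + (+4.4) − 2·x
x = (-168.3 − (-144.1)) / (-2) = 12.1 kcal

delta H = 12.1 kcal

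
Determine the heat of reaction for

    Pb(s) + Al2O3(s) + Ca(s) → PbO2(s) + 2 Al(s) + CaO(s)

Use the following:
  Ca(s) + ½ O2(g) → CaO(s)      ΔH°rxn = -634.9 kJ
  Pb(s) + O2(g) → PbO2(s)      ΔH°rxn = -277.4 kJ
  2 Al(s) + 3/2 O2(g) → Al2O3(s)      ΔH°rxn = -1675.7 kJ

equation 1 as written: -634.9 kJ
equation 2 as written: -277.4 kJ
equation 3 reversed: +1675.7 kJ
Combining the equations, ΔH°rxn = (1)·(-634.9) + (1)·(-277.4) + (-1)·(-1675.7) = 763.4 kJ

ΔH°rxn = 763.4 kJ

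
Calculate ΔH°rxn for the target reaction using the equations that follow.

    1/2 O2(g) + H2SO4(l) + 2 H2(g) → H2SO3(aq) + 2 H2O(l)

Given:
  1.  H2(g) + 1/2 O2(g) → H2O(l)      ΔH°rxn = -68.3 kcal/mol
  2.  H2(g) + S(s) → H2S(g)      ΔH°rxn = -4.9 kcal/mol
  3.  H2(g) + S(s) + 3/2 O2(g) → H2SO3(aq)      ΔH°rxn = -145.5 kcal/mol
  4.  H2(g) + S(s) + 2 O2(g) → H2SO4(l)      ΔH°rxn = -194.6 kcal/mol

eq. 1 × 2 (scale by 2 for the 2 H2O(l)): (2)·(-68.3) = -136.6 kcal/mol
eq. 2: not needed (H2S(g) appears nowhere else).
eq. 3 as written (H2SO3(aq) already on the product side): -145.5 kcal/mol
eq. 4 reversed (H2SO4(l) must end up as a reactant): +194.6 kcal/mol
Summing the manipulated equations, ΔH°rxn = (2)·(-68.3) + (1)·(-145.5) + (-1)·(-194.6) = -87.5 kcal/mol

ΔH°rxn = -87.5 kcal/mol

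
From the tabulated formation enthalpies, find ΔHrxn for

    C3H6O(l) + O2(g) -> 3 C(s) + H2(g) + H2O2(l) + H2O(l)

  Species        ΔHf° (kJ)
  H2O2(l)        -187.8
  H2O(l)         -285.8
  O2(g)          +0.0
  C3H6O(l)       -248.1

ΔHrxn = -225.5 kJ

Products: 3·(+0.0) + 1·(+0.0) + 1·(-187.8) + 1·(-285.8) = -473.6
Reactants: 1·(-248.1) + 1·(+0.0) = -248.1
ΔHrxn = (-473.6) − (-248.1) = -225.5 kJ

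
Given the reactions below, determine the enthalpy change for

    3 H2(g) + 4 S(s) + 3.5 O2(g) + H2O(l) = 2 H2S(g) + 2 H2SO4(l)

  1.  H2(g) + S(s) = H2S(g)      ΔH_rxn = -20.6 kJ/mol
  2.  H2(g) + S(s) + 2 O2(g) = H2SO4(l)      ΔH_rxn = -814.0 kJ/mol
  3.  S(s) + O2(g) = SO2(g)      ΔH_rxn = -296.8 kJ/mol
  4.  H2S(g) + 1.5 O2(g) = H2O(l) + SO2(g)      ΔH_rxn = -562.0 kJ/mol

ΔH_rxn = -1383.4 kJ/mol

eq. 1 as written: -20.6 kJ/mol
eq. 2 × 2: (2)·(-814.0) = -1628.0 kJ/mol
eq. 3 as written: -296.8 kJ/mol
eq. 4 reversed: +562.0 kJ/mol
Combining the equations, ΔH_rxn = (1)·(-20.6) + (2)·(-814.0) + (1)·(-296.8) + (-1)·(-562.0) = -1383.4 kJ/mol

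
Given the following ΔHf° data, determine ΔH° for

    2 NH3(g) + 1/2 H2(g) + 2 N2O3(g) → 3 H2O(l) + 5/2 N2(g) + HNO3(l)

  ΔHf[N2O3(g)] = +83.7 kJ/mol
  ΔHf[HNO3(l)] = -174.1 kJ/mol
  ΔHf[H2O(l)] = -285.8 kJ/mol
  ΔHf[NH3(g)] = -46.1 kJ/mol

ΔH° = -1106.7 kJ/mol

ΔH°rxn = Σ nΔHf°(products) − Σ nΔHf°(reactants).
Products: 3·(-285.8) + 5/2·(+0.0) + 1·(-174.1) = -1031.5
Reactants: 2·(-46.1) + 1/2·(+0.0) + 2·(+83.7) = +75.2
ΔH° = (-1031.5) − (+75.2) = -1106.7 kJ/mol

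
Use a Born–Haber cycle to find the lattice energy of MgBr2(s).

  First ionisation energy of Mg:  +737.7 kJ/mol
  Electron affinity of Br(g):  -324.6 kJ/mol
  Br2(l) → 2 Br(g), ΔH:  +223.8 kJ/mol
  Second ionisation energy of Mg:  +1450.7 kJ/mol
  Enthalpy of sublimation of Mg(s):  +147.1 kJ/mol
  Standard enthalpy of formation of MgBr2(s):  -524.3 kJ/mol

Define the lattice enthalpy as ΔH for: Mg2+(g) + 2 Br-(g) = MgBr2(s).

ΔHf° = 1·ΔHsub + 1·(ΣIE) + 1·D(Br2) + 2·EA + U
-524.3 = 1·(+147.1) + 1·(+2188.4) + 1·(+223.8) + 2·(-324.6) + U
U = -524.3 − (+1910.1) = -2434.4 kJ/mol

U = -2434.4 kJ/mol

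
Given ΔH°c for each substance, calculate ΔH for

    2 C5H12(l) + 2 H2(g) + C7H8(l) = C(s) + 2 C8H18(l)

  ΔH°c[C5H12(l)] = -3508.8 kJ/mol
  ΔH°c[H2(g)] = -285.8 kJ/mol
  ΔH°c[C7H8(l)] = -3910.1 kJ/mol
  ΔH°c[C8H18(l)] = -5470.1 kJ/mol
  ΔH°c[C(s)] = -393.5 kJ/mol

Using ΔH = Σ nΔHc°(reactants) − Σ nΔHc°(products):
= [2·(-3508.8) + 2·(-285.8) + 1·(-3910.1)] − [1·(-393.5) + 2·(-5470.1)]
= -165.6 kJ/mol

ΔH = -165.6 kJ/mol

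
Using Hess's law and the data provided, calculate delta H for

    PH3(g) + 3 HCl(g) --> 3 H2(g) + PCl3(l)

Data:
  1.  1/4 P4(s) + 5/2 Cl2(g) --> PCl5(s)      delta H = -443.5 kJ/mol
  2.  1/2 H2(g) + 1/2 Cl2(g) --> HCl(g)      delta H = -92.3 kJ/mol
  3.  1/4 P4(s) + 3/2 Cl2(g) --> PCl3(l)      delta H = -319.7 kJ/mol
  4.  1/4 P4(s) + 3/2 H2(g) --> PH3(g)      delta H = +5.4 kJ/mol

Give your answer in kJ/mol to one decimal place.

eq. 1: not needed.
eq. 2 reversed and × 3: (-3)·(-92.3) = +276.9 kJ/mol
eq. 3 as written: -319.7 kJ/mol
eq. 4 reversed: -5.4 kJ/mol
delta H = (-3)·(-92.3) + (1)·(-319.7) + (-1)·(+5.4) = -48.2 kJ/mol

delta H = -48.2 kJ/mol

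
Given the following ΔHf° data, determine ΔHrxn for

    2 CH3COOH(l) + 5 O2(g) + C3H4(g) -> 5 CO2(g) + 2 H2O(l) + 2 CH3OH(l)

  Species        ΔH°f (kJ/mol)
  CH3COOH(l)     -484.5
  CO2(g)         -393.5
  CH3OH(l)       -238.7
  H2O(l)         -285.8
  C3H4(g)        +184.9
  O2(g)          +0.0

ΔHrxn = -2232.4 kJ/mol

Products: 5·(-393.5) + 2·(-285.8) + 2·(-238.7) = -3016.5
Reactants: 2·(-484.5) + 5·(+0.0) + 1·(+184.9) = -784.1
ΔHrxn = (-3016.5) − (-784.1) = -2232.4 kJ/mol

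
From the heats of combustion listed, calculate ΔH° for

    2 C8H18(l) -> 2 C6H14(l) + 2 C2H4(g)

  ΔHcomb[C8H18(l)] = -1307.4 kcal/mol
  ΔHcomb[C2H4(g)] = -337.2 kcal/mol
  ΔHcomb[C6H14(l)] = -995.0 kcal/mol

With combustion enthalpies, reactants minus products:
= [2·(-1307.4)] − [2·(-995.0) + 2·(-337.2)]
= 49.6 kcal/mol

ΔH° = 49.6 kcal/mol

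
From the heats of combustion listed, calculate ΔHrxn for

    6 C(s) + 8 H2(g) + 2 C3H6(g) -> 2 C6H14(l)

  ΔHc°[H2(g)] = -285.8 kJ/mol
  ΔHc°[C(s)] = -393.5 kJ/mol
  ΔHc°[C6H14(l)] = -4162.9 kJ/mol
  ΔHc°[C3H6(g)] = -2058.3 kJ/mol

With combustion enthalpies, reactants minus products:
= [6·(-393.5) + 8·(-285.8) + 2·(-2058.3)] − [2·(-4162.9)]
= -438.2 kJ/mol

ΔHrxn = -438.2 kJ/mol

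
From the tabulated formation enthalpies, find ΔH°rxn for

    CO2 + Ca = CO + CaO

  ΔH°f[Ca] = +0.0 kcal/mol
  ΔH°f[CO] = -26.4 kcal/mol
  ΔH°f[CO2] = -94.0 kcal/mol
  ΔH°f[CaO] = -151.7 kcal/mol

Products: 1·(-26.4) + 1·(-151.7) = -178.1
Reactants: 1·(-94.0) + 1·(+0.0) = -94.0
ΔH°rxn = (-178.1) − (-94.0) = -84.1 kcal/mol

ΔH°rxn = -84.1 kcal/mol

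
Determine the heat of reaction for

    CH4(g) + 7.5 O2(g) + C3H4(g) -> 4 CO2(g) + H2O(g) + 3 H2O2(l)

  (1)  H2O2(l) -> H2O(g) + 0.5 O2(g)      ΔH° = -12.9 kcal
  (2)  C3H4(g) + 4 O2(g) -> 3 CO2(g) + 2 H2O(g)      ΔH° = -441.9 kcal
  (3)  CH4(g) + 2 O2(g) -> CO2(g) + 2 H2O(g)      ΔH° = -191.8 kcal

(1) reversed and × 3 (reverse to put H2O2(l) on the product side; scale by 3 for the 3 H2O2(l)): (-3)·(-12.9) = +38.7 kcal
(2) as written (C3H4(g) already on the reactant side): -441.9 kcal
(3) as written (CH4(g) already on the reactant side): -191.8 kcal
ΔH° = (-3)·(-12.9) + (1)·(-441.9) + (1)·(-191.8) = -595.0 kcal

ΔH° = -595.0 kcal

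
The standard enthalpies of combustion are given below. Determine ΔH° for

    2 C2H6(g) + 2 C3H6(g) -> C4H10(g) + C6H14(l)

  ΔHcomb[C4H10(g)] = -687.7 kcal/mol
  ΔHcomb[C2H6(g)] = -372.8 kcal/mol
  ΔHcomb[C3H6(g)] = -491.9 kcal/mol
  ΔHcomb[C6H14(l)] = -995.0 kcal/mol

ΔH° = -46.7 kcal/mol

Using ΔH = Σ nΔHc°(reactants) − Σ nΔHc°(products):
= [2·(-372.8) + 2·(-491.9)] − [1·(-687.7) + 1·(-995.0)]
= -46.7 kcal/mol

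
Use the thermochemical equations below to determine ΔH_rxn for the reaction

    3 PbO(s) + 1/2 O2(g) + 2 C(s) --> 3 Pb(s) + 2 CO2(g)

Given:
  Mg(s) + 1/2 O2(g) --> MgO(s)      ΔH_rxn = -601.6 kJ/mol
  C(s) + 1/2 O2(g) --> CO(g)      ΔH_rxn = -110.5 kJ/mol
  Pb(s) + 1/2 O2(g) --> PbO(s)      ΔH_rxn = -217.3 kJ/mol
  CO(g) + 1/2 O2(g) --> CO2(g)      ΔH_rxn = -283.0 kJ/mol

equation 1: not needed (MgO(s) appears nowhere else).
equation 2 × 2 (×2 to match 2 C(s) in the target): (2)·(-110.5) = -221.0 kJ/mol
equation 3 reversed and × 3 (reverse to put PbO(s) on the reactant side; scale by 3 for the 3 PbO(s)): (-3)·(-217.3) = +651.9 kJ/mol
equation 4 × 2 (scale by 2 for the 2 CO2(g)): (2)·(-283.0) = -566.0 kJ/mol
Since enthalpy is a state function, ΔH_rxn = (2)·(-110.5) + (-3)·(-217.3) + (2)·(-283.0) = -135.1 kJ/mol

ΔH_rxn = -135.1 kJ/mol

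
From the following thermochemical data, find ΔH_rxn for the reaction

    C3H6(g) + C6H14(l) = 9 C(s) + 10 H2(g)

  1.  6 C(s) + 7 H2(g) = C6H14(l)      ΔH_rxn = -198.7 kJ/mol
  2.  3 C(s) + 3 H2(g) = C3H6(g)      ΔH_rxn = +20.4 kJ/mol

eq. 1 reversed (C6H14(l) must end up as a reactant): +198.7 kJ/mol
eq. 2 reversed (C3H6(g) must end up as a reactant): -20.4 kJ/mol
Summing the manipulated equations, ΔH_rxn = (-1)·(-198.7) + (-1)·(+20.4) = 178.3 kJ/mol

ΔH_rxn = 178.3 kJ/mol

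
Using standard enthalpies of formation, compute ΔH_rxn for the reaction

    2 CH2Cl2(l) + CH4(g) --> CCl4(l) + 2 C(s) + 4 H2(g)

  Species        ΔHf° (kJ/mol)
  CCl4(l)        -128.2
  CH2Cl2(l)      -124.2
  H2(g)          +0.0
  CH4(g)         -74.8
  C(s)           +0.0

ΔH_rxn = 195.0 kJ/mol

Products: 1·(-128.2) + 2·(+0.0) + 4·(+0.0) = -128.2
Reactants: 2·(-124.2) + 1·(-74.8) = -323.2
ΔH_rxn = (-128.2) − (-323.2) = 195.0 kJ/mol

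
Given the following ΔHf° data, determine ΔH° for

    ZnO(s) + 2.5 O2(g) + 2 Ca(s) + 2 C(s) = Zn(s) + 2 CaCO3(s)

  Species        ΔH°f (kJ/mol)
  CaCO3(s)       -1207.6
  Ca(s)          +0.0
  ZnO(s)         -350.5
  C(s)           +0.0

Products: 1·(+0.0) + 2·(-1207.6) = -2415.2
Reactants: 1·(-350.5) + 5/2·(+0.0) + 2·(+0.0) + 2·(+0.0) = -350.5
ΔH° = (-2415.2) − (-350.5) = -2064.7 kJ/mol

ΔH° = -2064.7 kJ/mol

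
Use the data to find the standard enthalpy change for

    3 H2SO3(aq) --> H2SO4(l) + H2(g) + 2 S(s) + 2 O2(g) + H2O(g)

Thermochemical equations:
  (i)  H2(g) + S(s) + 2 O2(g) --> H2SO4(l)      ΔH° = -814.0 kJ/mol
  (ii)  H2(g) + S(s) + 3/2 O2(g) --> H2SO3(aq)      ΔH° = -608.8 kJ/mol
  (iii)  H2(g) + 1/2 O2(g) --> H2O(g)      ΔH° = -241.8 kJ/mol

ΔH° = 770.6 kJ/mol

(i) as written: -814.0 kJ/mol
(ii) reversed and × 3: (-3)·(-608.8) = +1826.4 kJ/mol
(iii) as written: -241.8 kJ/mol
ΔH° = (-814.0) + (+1826.4) + (-241.8) = 770.6 kJ/mol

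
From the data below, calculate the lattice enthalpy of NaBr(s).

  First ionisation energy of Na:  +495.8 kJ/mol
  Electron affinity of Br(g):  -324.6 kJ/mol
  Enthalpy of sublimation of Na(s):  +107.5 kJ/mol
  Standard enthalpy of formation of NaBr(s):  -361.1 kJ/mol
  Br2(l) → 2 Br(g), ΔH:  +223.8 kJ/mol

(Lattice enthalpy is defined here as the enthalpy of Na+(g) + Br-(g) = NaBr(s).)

U = -751.7 kJ/mol

ΔHf° = 1·ΔHsub + 1·(ΣIE) + 1/2·D(Br2) + 1·EA + U
-361.1 = 1·(+107.5) + 1·(+495.8) + 1/2·(+223.8) + 1·(-324.6) + U
U = -361.1 − (+390.6) = -751.7 kJ/mol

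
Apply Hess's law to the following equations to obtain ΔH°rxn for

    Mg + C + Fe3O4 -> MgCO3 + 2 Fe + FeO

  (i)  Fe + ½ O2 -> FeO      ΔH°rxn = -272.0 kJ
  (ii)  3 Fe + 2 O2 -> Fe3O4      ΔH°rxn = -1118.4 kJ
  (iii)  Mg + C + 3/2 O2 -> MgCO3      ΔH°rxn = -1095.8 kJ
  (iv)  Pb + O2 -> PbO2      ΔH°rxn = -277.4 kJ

ΔH°rxn = -249.4 kJ

(i) as written (FeO already on the product side): -272.0 kJ
(ii) reversed (reverse to put Fe3O4 on the reactant side): +1118.4 kJ
(iii) as written (MgCO3 already on the product side): -1095.8 kJ
(iv): not needed (PbO2 appears nowhere else).
Since enthalpy is a state function, ΔH°rxn = (1)·(-272.0) + (-1)·(-1118.4) + (1)·(-1095.8) = -249.4 kJ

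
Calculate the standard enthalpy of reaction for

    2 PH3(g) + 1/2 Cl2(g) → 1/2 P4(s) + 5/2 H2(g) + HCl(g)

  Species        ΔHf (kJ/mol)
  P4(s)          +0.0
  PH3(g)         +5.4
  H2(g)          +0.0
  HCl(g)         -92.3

Products: 1/2·(+0.0) + 5/2·(+0.0) + 1·(-92.3) = -92.3
Reactants: 2·(+5.4) + 1/2·(+0.0) = +10.8
ΔHrxn = (-92.3) − (+10.8) = -103.1 kJ/mol

ΔHrxn = -103.1 kJ/mol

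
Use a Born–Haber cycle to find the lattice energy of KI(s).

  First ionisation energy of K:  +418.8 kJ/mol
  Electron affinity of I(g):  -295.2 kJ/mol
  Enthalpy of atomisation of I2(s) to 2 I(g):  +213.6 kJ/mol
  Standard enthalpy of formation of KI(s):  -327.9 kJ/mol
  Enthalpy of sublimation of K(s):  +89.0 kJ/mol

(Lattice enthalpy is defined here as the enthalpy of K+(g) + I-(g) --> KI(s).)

U = -647.3 kJ/mol

ΔHf° = 1·ΔHsub + 1·(ΣIE) + 1/2·D(I2) + 1·EA + U
-327.9 = 1·(+89.0) + 1·(+418.8) + 1/2·(+213.6) + 1·(-295.2) + U
U = -327.9 − (+319.4) = -647.3 kJ/mol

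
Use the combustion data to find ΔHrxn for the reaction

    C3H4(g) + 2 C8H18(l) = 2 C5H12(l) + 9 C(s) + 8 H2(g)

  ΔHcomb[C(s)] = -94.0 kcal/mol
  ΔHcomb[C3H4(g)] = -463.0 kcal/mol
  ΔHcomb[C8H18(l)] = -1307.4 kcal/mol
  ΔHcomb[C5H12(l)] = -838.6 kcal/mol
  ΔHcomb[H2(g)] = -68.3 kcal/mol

With combustion enthalpies, reactants minus products:
= [1·(-463.0) + 2·(-1307.4)] − [2·(-838.6) + 9·(-94.0) + 8·(-68.3)]
= -8.2 kcal/mol

ΔHrxn = -8.2 kcal/mol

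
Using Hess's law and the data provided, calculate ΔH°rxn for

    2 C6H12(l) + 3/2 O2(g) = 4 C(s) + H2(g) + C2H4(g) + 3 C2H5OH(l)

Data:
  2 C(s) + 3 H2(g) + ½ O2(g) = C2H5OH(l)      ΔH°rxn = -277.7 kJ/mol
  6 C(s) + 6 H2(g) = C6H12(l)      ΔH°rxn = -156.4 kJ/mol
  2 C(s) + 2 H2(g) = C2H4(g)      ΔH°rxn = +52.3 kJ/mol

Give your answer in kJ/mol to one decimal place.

ΔH°rxn = -468.0 kJ/mol

equation 1 × 3: (3)·(-277.7) = -833.1 kJ/mol
equation 2 reversed and × 2: (-2)·(-156.4) = +312.8 kJ/mol
equation 3 as written: +52.3 kJ/mol
By Hess's law, ΔH°rxn = (-833.1) + (+312.8) + (+52.3) = -468.0 kJ/mol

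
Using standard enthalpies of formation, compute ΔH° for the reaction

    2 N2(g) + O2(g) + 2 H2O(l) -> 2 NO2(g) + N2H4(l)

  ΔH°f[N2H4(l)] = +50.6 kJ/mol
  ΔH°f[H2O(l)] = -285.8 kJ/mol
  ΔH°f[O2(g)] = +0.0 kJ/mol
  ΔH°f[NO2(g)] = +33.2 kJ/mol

ΔH° = 688.6 kJ/mol

Products: 2·(+33.2) + 1·(+50.6) = +117.0
Reactants: 2·(+0.0) + 1·(+0.0) + 2·(-285.8) = -571.6
ΔH° = (+117.0) − (-571.6) = 688.6 kJ/mol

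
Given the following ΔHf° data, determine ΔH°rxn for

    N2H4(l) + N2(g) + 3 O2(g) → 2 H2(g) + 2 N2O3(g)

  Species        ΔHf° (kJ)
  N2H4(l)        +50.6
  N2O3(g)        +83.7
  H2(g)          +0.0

Products: 2·(+0.0) + 2·(+83.7) = +167.4
Reactants: 1·(+50.6) + 1·(+0.0) + 3·(+0.0) = +50.6
ΔH°rxn = (+167.4) − (+50.6) = 116.8 kJ

ΔH°rxn = 116.8 kJ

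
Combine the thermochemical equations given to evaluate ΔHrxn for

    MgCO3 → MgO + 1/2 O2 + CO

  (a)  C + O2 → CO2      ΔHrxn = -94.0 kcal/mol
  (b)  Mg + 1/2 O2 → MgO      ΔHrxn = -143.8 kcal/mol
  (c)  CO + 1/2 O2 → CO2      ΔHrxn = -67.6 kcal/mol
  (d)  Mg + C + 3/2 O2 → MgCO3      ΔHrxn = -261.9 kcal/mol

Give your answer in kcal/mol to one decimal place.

(a) as written: -94.0 kcal/mol
(b) as written: -143.8 kcal/mol
(c) reversed: +67.6 kcal/mol
(d) reversed: +261.9 kcal/mol
ΔHrxn = (-94.0) + (-143.8) + (+67.6) + (+261.9) = 91.7 kcal/mol

ΔHrxn = 91.7 kcal/mol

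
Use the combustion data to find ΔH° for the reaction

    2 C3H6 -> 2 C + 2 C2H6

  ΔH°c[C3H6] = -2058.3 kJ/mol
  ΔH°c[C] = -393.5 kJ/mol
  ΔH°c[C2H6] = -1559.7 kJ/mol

ΔH° = -210.2 kJ/mol

With combustion enthalpies, reactants minus products:
= [2·(-2058.3)] − [2·(-393.5) + 2·(-1559.7)]
= -210.2 kJ/mol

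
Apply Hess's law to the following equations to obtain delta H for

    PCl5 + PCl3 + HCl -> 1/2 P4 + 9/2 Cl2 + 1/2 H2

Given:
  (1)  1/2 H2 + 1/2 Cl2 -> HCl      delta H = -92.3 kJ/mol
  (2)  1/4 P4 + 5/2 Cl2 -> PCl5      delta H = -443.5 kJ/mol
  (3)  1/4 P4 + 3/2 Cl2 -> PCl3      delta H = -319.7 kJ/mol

(1) reversed (reverse to put HCl on the reactant side): +92.3 kJ/mol
(2) reversed (reverse to put PCl5 on the reactant side): +443.5 kJ/mol
(3) reversed (reverse to put PCl3 on the reactant side): +319.7 kJ/mol
Since enthalpy is a state function, delta H = (+92.3) + (+443.5) + (+319.7) = 855.5 kJ/mol

delta H = 855.5 kJ/mol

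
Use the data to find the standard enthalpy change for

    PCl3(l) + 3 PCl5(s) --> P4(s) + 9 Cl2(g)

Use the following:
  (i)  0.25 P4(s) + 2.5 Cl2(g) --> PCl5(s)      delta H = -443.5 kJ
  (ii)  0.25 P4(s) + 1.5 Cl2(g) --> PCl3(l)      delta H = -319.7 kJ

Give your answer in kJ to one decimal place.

(i) reversed and × 3 (reverse to put PCl5(s) on the reactant side; ×3 to match 3 PCl5(s) in the target): (-3)·(-443.5) = +1330.5 kJ
(ii) reversed (reverse to put PCl3(l) on the reactant side): +319.7 kJ
Combining the equations, delta H = (+1330.5) + (+319.7) = 1650.2 kJ

delta H = 1650.2 kJ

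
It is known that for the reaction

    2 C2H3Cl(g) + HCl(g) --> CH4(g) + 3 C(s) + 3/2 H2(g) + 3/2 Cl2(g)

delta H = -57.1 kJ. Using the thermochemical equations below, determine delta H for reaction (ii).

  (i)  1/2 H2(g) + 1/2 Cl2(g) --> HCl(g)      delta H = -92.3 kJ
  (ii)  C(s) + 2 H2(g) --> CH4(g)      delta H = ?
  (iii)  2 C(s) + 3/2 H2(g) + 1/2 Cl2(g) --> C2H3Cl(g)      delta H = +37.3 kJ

delta H = -74.8 kJ

(i) reversed (HCl(g) must end up as a reactant): +92.3 kJ
(ii) as written (CH4(g) already on the product side): contributes x
(iii) reversed and × 2 (reverse to put C2H3Cl(g) on the reactant side; ×2 to match 2 C2H3Cl(g) in the target): (-2)·(+37.3) = -74.6 kJ
-57.1 = (+92.3) + (-74.6) + x
x = (-57.1 − (+17.7)) / (1) = -74.8 kJ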